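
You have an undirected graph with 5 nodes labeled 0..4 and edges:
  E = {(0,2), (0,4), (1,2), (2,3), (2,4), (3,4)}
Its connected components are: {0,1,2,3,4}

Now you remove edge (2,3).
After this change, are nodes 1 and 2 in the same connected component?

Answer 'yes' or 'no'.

Answer: yes

Derivation:
Initial components: {0,1,2,3,4}
Removing edge (2,3): not a bridge — component count unchanged at 1.
New components: {0,1,2,3,4}
Are 1 and 2 in the same component? yes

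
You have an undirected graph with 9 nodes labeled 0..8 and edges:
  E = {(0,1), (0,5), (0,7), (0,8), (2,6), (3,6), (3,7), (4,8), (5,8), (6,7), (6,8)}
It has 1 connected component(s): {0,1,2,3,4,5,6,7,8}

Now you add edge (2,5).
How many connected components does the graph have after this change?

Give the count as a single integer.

Initial component count: 1
Add (2,5): endpoints already in same component. Count unchanged: 1.
New component count: 1

Answer: 1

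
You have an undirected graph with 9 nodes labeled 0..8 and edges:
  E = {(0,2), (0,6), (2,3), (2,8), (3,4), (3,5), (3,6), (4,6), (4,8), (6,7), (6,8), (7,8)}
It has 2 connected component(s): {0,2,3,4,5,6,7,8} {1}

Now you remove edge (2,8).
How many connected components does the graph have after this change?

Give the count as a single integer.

Initial component count: 2
Remove (2,8): not a bridge. Count unchanged: 2.
  After removal, components: {0,2,3,4,5,6,7,8} {1}
New component count: 2

Answer: 2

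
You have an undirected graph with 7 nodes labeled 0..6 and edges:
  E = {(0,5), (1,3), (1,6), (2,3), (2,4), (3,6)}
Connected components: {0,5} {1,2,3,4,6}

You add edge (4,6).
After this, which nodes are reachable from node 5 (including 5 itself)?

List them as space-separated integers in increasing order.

Before: nodes reachable from 5: {0,5}
Adding (4,6): both endpoints already in same component. Reachability from 5 unchanged.
After: nodes reachable from 5: {0,5}

Answer: 0 5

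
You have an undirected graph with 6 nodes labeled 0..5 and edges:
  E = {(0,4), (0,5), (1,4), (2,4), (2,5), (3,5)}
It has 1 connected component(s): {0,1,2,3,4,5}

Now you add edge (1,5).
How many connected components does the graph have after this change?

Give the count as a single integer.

Initial component count: 1
Add (1,5): endpoints already in same component. Count unchanged: 1.
New component count: 1

Answer: 1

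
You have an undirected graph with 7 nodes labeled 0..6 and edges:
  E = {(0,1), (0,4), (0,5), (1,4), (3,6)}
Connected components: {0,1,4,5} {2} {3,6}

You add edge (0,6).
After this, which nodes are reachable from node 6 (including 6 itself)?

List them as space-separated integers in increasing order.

Before: nodes reachable from 6: {3,6}
Adding (0,6): merges 6's component with another. Reachability grows.
After: nodes reachable from 6: {0,1,3,4,5,6}

Answer: 0 1 3 4 5 6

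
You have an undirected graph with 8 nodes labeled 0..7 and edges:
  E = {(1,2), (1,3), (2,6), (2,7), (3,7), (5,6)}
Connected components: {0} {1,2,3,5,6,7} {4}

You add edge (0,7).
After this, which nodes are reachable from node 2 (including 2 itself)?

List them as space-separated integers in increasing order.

Answer: 0 1 2 3 5 6 7

Derivation:
Before: nodes reachable from 2: {1,2,3,5,6,7}
Adding (0,7): merges 2's component with another. Reachability grows.
After: nodes reachable from 2: {0,1,2,3,5,6,7}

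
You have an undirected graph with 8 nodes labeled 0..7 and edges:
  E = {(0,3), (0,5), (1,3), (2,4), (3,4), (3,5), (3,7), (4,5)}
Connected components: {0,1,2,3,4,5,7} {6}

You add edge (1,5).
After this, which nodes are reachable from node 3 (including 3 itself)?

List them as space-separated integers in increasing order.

Before: nodes reachable from 3: {0,1,2,3,4,5,7}
Adding (1,5): both endpoints already in same component. Reachability from 3 unchanged.
After: nodes reachable from 3: {0,1,2,3,4,5,7}

Answer: 0 1 2 3 4 5 7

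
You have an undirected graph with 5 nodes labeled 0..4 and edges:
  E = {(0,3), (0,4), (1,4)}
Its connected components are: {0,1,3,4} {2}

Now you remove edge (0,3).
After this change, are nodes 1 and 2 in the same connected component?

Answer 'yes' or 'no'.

Initial components: {0,1,3,4} {2}
Removing edge (0,3): it was a bridge — component count 2 -> 3.
New components: {0,1,4} {2} {3}
Are 1 and 2 in the same component? no

Answer: no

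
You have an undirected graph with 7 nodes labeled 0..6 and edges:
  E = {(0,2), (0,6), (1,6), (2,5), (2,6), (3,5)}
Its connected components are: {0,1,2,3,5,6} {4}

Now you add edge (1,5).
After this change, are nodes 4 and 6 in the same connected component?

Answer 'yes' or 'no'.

Initial components: {0,1,2,3,5,6} {4}
Adding edge (1,5): both already in same component {0,1,2,3,5,6}. No change.
New components: {0,1,2,3,5,6} {4}
Are 4 and 6 in the same component? no

Answer: no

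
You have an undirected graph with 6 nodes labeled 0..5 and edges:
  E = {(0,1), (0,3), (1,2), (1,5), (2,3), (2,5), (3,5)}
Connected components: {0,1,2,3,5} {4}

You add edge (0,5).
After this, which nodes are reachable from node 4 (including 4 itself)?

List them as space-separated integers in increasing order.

Before: nodes reachable from 4: {4}
Adding (0,5): both endpoints already in same component. Reachability from 4 unchanged.
After: nodes reachable from 4: {4}

Answer: 4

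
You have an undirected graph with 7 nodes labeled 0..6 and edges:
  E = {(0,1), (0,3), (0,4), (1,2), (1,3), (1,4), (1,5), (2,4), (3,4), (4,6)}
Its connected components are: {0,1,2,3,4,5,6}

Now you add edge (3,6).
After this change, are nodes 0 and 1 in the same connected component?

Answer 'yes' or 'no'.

Initial components: {0,1,2,3,4,5,6}
Adding edge (3,6): both already in same component {0,1,2,3,4,5,6}. No change.
New components: {0,1,2,3,4,5,6}
Are 0 and 1 in the same component? yes

Answer: yes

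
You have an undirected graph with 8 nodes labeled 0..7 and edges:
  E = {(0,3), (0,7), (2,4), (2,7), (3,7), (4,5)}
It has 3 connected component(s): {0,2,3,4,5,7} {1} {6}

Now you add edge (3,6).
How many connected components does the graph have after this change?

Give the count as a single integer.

Initial component count: 3
Add (3,6): merges two components. Count decreases: 3 -> 2.
New component count: 2

Answer: 2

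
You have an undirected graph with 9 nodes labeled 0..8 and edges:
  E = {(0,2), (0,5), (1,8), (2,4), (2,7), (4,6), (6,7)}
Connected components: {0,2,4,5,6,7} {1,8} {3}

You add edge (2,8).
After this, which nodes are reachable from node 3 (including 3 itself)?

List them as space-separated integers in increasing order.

Answer: 3

Derivation:
Before: nodes reachable from 3: {3}
Adding (2,8): merges two components, but neither contains 3. Reachability from 3 unchanged.
After: nodes reachable from 3: {3}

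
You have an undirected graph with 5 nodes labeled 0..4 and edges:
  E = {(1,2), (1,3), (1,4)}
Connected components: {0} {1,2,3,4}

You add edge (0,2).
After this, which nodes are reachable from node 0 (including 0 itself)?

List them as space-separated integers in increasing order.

Answer: 0 1 2 3 4

Derivation:
Before: nodes reachable from 0: {0}
Adding (0,2): merges 0's component with another. Reachability grows.
After: nodes reachable from 0: {0,1,2,3,4}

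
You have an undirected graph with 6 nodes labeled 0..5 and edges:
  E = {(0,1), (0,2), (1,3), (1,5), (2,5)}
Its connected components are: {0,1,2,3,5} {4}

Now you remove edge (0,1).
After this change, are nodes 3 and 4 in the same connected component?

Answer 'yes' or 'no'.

Answer: no

Derivation:
Initial components: {0,1,2,3,5} {4}
Removing edge (0,1): not a bridge — component count unchanged at 2.
New components: {0,1,2,3,5} {4}
Are 3 and 4 in the same component? no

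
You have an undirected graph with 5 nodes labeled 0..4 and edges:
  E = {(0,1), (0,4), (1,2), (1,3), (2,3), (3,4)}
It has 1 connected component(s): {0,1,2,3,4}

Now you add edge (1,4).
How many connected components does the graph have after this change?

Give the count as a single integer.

Answer: 1

Derivation:
Initial component count: 1
Add (1,4): endpoints already in same component. Count unchanged: 1.
New component count: 1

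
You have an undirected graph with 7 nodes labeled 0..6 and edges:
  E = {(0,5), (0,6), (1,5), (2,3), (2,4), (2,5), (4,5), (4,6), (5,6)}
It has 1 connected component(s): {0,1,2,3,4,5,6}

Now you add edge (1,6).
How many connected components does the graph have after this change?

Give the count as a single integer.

Answer: 1

Derivation:
Initial component count: 1
Add (1,6): endpoints already in same component. Count unchanged: 1.
New component count: 1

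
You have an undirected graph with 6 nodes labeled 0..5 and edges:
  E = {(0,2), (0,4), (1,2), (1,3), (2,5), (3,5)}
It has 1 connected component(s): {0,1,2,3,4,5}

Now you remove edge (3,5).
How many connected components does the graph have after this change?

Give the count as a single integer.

Initial component count: 1
Remove (3,5): not a bridge. Count unchanged: 1.
  After removal, components: {0,1,2,3,4,5}
New component count: 1

Answer: 1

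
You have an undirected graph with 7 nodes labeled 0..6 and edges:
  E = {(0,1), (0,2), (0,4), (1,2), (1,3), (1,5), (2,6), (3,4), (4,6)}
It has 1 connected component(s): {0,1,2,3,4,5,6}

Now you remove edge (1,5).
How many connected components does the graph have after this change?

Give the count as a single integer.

Initial component count: 1
Remove (1,5): it was a bridge. Count increases: 1 -> 2.
  After removal, components: {0,1,2,3,4,6} {5}
New component count: 2

Answer: 2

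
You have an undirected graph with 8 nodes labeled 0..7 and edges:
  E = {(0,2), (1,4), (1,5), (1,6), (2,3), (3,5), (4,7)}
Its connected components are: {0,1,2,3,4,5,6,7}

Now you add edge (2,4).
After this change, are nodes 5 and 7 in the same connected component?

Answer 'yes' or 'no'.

Initial components: {0,1,2,3,4,5,6,7}
Adding edge (2,4): both already in same component {0,1,2,3,4,5,6,7}. No change.
New components: {0,1,2,3,4,5,6,7}
Are 5 and 7 in the same component? yes

Answer: yes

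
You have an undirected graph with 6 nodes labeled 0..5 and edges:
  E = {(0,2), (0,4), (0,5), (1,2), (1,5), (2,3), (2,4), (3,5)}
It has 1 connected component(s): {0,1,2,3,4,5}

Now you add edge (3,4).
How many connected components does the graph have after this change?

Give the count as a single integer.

Answer: 1

Derivation:
Initial component count: 1
Add (3,4): endpoints already in same component. Count unchanged: 1.
New component count: 1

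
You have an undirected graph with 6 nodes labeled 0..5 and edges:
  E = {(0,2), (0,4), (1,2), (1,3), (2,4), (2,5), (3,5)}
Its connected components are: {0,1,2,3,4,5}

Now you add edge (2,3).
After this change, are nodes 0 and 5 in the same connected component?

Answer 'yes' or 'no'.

Initial components: {0,1,2,3,4,5}
Adding edge (2,3): both already in same component {0,1,2,3,4,5}. No change.
New components: {0,1,2,3,4,5}
Are 0 and 5 in the same component? yes

Answer: yes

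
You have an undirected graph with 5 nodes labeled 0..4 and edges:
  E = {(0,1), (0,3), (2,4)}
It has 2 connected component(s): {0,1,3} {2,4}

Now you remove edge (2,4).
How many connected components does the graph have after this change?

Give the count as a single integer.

Initial component count: 2
Remove (2,4): it was a bridge. Count increases: 2 -> 3.
  After removal, components: {0,1,3} {2} {4}
New component count: 3

Answer: 3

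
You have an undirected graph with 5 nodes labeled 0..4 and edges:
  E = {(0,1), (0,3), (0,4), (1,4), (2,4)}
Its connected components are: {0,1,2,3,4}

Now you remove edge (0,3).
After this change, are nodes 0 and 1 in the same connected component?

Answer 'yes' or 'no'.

Answer: yes

Derivation:
Initial components: {0,1,2,3,4}
Removing edge (0,3): it was a bridge — component count 1 -> 2.
New components: {0,1,2,4} {3}
Are 0 and 1 in the same component? yes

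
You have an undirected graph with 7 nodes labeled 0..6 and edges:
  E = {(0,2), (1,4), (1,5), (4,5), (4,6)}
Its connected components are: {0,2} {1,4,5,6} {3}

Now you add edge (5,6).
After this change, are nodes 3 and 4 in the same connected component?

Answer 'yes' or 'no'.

Answer: no

Derivation:
Initial components: {0,2} {1,4,5,6} {3}
Adding edge (5,6): both already in same component {1,4,5,6}. No change.
New components: {0,2} {1,4,5,6} {3}
Are 3 and 4 in the same component? no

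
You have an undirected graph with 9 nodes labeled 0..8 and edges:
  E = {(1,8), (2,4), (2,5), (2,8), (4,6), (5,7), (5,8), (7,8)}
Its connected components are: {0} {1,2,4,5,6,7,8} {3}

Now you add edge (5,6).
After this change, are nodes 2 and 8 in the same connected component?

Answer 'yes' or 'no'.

Initial components: {0} {1,2,4,5,6,7,8} {3}
Adding edge (5,6): both already in same component {1,2,4,5,6,7,8}. No change.
New components: {0} {1,2,4,5,6,7,8} {3}
Are 2 and 8 in the same component? yes

Answer: yes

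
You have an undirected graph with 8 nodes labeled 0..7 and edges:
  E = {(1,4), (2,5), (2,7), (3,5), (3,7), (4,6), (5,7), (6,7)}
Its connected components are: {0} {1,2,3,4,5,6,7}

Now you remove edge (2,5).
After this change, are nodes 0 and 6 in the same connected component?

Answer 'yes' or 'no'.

Answer: no

Derivation:
Initial components: {0} {1,2,3,4,5,6,7}
Removing edge (2,5): not a bridge — component count unchanged at 2.
New components: {0} {1,2,3,4,5,6,7}
Are 0 and 6 in the same component? no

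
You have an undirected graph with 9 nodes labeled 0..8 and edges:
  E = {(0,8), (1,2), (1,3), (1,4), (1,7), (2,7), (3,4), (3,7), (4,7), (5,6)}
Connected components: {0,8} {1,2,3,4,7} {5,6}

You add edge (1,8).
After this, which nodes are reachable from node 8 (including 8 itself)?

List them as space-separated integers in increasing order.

Before: nodes reachable from 8: {0,8}
Adding (1,8): merges 8's component with another. Reachability grows.
After: nodes reachable from 8: {0,1,2,3,4,7,8}

Answer: 0 1 2 3 4 7 8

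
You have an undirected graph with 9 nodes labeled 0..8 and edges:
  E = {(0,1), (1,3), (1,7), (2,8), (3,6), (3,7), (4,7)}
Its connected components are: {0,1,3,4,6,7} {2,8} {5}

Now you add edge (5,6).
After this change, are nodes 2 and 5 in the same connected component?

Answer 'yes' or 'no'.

Answer: no

Derivation:
Initial components: {0,1,3,4,6,7} {2,8} {5}
Adding edge (5,6): merges {5} and {0,1,3,4,6,7}.
New components: {0,1,3,4,5,6,7} {2,8}
Are 2 and 5 in the same component? no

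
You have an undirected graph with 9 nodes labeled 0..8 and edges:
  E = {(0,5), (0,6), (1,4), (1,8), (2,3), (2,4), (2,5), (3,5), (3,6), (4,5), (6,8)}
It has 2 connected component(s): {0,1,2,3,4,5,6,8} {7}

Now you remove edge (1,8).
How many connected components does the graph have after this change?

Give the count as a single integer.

Answer: 2

Derivation:
Initial component count: 2
Remove (1,8): not a bridge. Count unchanged: 2.
  After removal, components: {0,1,2,3,4,5,6,8} {7}
New component count: 2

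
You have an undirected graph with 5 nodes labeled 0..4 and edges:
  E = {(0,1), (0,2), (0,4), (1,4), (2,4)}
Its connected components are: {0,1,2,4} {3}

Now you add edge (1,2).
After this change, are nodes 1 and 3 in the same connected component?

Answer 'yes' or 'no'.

Answer: no

Derivation:
Initial components: {0,1,2,4} {3}
Adding edge (1,2): both already in same component {0,1,2,4}. No change.
New components: {0,1,2,4} {3}
Are 1 and 3 in the same component? no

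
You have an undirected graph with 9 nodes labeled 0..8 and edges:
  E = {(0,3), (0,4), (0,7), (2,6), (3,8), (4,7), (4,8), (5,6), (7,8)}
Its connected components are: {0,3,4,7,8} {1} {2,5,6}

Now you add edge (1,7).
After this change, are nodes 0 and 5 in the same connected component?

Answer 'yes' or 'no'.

Initial components: {0,3,4,7,8} {1} {2,5,6}
Adding edge (1,7): merges {1} and {0,3,4,7,8}.
New components: {0,1,3,4,7,8} {2,5,6}
Are 0 and 5 in the same component? no

Answer: no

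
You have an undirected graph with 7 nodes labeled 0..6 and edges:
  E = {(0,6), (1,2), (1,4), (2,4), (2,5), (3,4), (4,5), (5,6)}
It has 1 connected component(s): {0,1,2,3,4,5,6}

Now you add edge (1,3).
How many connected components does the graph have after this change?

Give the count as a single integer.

Answer: 1

Derivation:
Initial component count: 1
Add (1,3): endpoints already in same component. Count unchanged: 1.
New component count: 1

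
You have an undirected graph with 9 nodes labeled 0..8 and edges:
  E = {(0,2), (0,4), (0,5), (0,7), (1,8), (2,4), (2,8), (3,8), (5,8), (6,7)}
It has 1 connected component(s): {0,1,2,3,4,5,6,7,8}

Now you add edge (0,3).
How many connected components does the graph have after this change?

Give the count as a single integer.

Answer: 1

Derivation:
Initial component count: 1
Add (0,3): endpoints already in same component. Count unchanged: 1.
New component count: 1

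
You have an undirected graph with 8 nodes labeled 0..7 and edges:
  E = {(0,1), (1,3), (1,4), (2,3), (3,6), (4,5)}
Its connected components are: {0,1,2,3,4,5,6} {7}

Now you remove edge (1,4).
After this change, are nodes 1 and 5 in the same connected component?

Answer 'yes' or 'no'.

Answer: no

Derivation:
Initial components: {0,1,2,3,4,5,6} {7}
Removing edge (1,4): it was a bridge — component count 2 -> 3.
New components: {0,1,2,3,6} {4,5} {7}
Are 1 and 5 in the same component? no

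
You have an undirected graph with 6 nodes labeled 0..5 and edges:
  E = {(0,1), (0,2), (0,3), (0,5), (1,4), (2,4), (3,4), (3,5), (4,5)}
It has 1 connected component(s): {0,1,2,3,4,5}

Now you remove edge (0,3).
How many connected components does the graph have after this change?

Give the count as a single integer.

Initial component count: 1
Remove (0,3): not a bridge. Count unchanged: 1.
  After removal, components: {0,1,2,3,4,5}
New component count: 1

Answer: 1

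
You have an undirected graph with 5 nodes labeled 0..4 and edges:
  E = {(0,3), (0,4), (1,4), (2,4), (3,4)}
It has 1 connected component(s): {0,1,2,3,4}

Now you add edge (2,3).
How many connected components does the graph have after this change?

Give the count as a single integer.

Initial component count: 1
Add (2,3): endpoints already in same component. Count unchanged: 1.
New component count: 1

Answer: 1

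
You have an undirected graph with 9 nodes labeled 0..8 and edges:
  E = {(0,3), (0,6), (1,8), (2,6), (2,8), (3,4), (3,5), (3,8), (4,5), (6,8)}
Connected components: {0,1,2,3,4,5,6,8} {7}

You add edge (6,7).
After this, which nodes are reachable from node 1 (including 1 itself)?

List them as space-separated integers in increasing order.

Before: nodes reachable from 1: {0,1,2,3,4,5,6,8}
Adding (6,7): merges 1's component with another. Reachability grows.
After: nodes reachable from 1: {0,1,2,3,4,5,6,7,8}

Answer: 0 1 2 3 4 5 6 7 8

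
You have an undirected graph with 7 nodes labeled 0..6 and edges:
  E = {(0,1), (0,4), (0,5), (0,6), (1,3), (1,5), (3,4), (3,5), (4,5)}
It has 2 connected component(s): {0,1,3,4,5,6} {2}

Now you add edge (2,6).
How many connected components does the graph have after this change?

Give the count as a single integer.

Answer: 1

Derivation:
Initial component count: 2
Add (2,6): merges two components. Count decreases: 2 -> 1.
New component count: 1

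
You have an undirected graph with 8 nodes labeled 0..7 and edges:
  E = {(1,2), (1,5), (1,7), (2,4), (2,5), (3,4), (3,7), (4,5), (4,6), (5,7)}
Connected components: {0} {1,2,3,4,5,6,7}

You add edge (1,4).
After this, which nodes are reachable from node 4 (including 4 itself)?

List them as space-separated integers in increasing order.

Answer: 1 2 3 4 5 6 7

Derivation:
Before: nodes reachable from 4: {1,2,3,4,5,6,7}
Adding (1,4): both endpoints already in same component. Reachability from 4 unchanged.
After: nodes reachable from 4: {1,2,3,4,5,6,7}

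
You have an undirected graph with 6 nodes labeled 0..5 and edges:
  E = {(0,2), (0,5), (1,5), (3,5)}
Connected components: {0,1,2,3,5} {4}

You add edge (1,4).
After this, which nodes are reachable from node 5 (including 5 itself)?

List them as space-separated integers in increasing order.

Answer: 0 1 2 3 4 5

Derivation:
Before: nodes reachable from 5: {0,1,2,3,5}
Adding (1,4): merges 5's component with another. Reachability grows.
After: nodes reachable from 5: {0,1,2,3,4,5}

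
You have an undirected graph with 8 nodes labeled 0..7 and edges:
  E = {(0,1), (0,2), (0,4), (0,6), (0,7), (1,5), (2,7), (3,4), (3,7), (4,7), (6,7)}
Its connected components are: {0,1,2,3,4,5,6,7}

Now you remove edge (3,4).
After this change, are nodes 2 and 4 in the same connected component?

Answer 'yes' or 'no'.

Answer: yes

Derivation:
Initial components: {0,1,2,3,4,5,6,7}
Removing edge (3,4): not a bridge — component count unchanged at 1.
New components: {0,1,2,3,4,5,6,7}
Are 2 and 4 in the same component? yes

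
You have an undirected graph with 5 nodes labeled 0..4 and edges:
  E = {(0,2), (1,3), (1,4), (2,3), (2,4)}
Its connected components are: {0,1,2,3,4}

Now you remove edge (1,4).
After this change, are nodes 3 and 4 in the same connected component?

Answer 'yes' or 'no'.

Initial components: {0,1,2,3,4}
Removing edge (1,4): not a bridge — component count unchanged at 1.
New components: {0,1,2,3,4}
Are 3 and 4 in the same component? yes

Answer: yes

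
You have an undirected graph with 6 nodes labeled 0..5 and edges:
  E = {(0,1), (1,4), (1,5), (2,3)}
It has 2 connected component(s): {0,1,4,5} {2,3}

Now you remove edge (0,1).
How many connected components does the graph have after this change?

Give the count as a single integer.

Initial component count: 2
Remove (0,1): it was a bridge. Count increases: 2 -> 3.
  After removal, components: {0} {1,4,5} {2,3}
New component count: 3

Answer: 3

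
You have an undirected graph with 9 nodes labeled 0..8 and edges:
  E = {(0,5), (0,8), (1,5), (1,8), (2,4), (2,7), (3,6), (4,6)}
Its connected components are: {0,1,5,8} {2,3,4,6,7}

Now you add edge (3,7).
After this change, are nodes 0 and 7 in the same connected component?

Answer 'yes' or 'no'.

Initial components: {0,1,5,8} {2,3,4,6,7}
Adding edge (3,7): both already in same component {2,3,4,6,7}. No change.
New components: {0,1,5,8} {2,3,4,6,7}
Are 0 and 7 in the same component? no

Answer: no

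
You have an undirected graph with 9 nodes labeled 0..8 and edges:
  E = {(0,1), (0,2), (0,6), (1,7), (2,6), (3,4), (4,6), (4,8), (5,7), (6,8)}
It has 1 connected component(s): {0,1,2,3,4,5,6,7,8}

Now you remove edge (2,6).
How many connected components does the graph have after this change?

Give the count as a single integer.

Answer: 1

Derivation:
Initial component count: 1
Remove (2,6): not a bridge. Count unchanged: 1.
  After removal, components: {0,1,2,3,4,5,6,7,8}
New component count: 1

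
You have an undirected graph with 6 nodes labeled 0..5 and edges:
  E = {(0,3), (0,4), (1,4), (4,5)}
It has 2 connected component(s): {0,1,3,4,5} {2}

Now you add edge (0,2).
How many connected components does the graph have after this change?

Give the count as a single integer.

Initial component count: 2
Add (0,2): merges two components. Count decreases: 2 -> 1.
New component count: 1

Answer: 1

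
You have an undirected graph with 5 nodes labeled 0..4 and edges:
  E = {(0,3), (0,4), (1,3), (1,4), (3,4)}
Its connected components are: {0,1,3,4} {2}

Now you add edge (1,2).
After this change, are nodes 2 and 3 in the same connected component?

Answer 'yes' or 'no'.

Initial components: {0,1,3,4} {2}
Adding edge (1,2): merges {0,1,3,4} and {2}.
New components: {0,1,2,3,4}
Are 2 and 3 in the same component? yes

Answer: yes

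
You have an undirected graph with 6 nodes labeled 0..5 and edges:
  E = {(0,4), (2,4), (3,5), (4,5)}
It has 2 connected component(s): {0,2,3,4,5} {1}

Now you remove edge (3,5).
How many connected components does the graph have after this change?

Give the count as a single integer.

Initial component count: 2
Remove (3,5): it was a bridge. Count increases: 2 -> 3.
  After removal, components: {0,2,4,5} {1} {3}
New component count: 3

Answer: 3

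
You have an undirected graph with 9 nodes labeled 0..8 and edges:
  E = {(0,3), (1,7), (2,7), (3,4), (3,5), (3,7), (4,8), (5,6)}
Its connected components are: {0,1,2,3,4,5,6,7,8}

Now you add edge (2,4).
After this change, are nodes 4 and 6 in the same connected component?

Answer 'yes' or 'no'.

Initial components: {0,1,2,3,4,5,6,7,8}
Adding edge (2,4): both already in same component {0,1,2,3,4,5,6,7,8}. No change.
New components: {0,1,2,3,4,5,6,7,8}
Are 4 and 6 in the same component? yes

Answer: yes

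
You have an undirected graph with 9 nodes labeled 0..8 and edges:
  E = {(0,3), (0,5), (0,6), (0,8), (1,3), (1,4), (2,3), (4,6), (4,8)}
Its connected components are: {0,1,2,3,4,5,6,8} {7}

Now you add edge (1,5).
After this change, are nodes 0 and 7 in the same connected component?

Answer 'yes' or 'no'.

Initial components: {0,1,2,3,4,5,6,8} {7}
Adding edge (1,5): both already in same component {0,1,2,3,4,5,6,8}. No change.
New components: {0,1,2,3,4,5,6,8} {7}
Are 0 and 7 in the same component? no

Answer: no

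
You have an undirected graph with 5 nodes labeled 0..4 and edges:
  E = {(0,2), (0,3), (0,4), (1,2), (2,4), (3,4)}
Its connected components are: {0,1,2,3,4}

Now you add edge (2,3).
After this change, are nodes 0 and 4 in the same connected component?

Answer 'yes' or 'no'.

Answer: yes

Derivation:
Initial components: {0,1,2,3,4}
Adding edge (2,3): both already in same component {0,1,2,3,4}. No change.
New components: {0,1,2,3,4}
Are 0 and 4 in the same component? yes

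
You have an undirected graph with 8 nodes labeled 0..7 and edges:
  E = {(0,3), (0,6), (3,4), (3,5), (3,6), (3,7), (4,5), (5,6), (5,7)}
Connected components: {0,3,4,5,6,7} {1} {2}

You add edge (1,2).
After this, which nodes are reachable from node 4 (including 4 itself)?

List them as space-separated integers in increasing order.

Answer: 0 3 4 5 6 7

Derivation:
Before: nodes reachable from 4: {0,3,4,5,6,7}
Adding (1,2): merges two components, but neither contains 4. Reachability from 4 unchanged.
After: nodes reachable from 4: {0,3,4,5,6,7}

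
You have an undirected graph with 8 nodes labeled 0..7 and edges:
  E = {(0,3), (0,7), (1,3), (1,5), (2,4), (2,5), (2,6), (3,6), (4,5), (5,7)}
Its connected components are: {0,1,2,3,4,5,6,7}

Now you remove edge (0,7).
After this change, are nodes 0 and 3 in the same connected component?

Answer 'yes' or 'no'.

Answer: yes

Derivation:
Initial components: {0,1,2,3,4,5,6,7}
Removing edge (0,7): not a bridge — component count unchanged at 1.
New components: {0,1,2,3,4,5,6,7}
Are 0 and 3 in the same component? yes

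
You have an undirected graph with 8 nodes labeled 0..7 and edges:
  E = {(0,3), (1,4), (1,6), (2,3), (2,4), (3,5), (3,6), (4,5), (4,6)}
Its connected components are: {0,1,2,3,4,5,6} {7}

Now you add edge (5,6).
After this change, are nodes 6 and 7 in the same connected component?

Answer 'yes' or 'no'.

Initial components: {0,1,2,3,4,5,6} {7}
Adding edge (5,6): both already in same component {0,1,2,3,4,5,6}. No change.
New components: {0,1,2,3,4,5,6} {7}
Are 6 and 7 in the same component? no

Answer: no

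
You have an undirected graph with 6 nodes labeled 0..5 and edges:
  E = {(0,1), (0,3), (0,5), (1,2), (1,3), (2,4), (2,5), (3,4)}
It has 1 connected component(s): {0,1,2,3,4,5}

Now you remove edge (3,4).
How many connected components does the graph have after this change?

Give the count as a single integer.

Initial component count: 1
Remove (3,4): not a bridge. Count unchanged: 1.
  After removal, components: {0,1,2,3,4,5}
New component count: 1

Answer: 1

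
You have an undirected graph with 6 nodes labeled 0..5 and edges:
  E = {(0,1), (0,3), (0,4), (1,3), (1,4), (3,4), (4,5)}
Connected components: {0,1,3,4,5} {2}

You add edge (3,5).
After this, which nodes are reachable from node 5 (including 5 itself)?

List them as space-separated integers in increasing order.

Answer: 0 1 3 4 5

Derivation:
Before: nodes reachable from 5: {0,1,3,4,5}
Adding (3,5): both endpoints already in same component. Reachability from 5 unchanged.
After: nodes reachable from 5: {0,1,3,4,5}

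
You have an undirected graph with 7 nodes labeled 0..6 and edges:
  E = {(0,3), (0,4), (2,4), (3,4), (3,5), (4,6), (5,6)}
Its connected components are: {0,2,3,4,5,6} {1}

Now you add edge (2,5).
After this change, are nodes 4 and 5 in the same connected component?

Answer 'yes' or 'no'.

Initial components: {0,2,3,4,5,6} {1}
Adding edge (2,5): both already in same component {0,2,3,4,5,6}. No change.
New components: {0,2,3,4,5,6} {1}
Are 4 and 5 in the same component? yes

Answer: yes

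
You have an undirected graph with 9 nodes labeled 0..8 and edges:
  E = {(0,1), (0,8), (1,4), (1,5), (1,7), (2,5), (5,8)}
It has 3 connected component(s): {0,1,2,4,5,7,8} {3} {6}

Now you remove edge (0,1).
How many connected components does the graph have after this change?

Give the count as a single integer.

Initial component count: 3
Remove (0,1): not a bridge. Count unchanged: 3.
  After removal, components: {0,1,2,4,5,7,8} {3} {6}
New component count: 3

Answer: 3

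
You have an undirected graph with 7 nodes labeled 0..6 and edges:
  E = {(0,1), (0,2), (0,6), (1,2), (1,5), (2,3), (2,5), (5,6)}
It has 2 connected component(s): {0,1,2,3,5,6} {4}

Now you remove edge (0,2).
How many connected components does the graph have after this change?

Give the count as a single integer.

Initial component count: 2
Remove (0,2): not a bridge. Count unchanged: 2.
  After removal, components: {0,1,2,3,5,6} {4}
New component count: 2

Answer: 2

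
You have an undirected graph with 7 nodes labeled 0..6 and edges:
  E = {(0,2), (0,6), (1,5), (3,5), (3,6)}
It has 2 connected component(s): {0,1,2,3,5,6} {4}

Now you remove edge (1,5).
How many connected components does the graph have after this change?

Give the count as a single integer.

Initial component count: 2
Remove (1,5): it was a bridge. Count increases: 2 -> 3.
  After removal, components: {0,2,3,5,6} {1} {4}
New component count: 3

Answer: 3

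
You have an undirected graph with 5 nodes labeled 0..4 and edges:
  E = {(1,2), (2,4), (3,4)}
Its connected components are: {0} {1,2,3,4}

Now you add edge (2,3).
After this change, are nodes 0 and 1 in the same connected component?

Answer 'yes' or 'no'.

Answer: no

Derivation:
Initial components: {0} {1,2,3,4}
Adding edge (2,3): both already in same component {1,2,3,4}. No change.
New components: {0} {1,2,3,4}
Are 0 and 1 in the same component? no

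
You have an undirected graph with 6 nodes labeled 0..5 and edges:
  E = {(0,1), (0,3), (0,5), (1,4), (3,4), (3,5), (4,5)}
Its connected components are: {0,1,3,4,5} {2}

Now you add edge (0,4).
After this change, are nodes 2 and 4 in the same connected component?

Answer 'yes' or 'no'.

Answer: no

Derivation:
Initial components: {0,1,3,4,5} {2}
Adding edge (0,4): both already in same component {0,1,3,4,5}. No change.
New components: {0,1,3,4,5} {2}
Are 2 and 4 in the same component? no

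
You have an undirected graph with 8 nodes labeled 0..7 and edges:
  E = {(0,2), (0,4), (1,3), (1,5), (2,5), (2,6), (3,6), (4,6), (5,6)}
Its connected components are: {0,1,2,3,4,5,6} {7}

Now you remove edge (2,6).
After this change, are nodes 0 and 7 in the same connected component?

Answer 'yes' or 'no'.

Initial components: {0,1,2,3,4,5,6} {7}
Removing edge (2,6): not a bridge — component count unchanged at 2.
New components: {0,1,2,3,4,5,6} {7}
Are 0 and 7 in the same component? no

Answer: no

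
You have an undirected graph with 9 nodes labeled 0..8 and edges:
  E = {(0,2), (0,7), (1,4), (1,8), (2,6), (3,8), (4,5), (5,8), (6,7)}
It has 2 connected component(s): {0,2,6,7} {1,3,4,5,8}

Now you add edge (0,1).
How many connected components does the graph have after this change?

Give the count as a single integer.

Answer: 1

Derivation:
Initial component count: 2
Add (0,1): merges two components. Count decreases: 2 -> 1.
New component count: 1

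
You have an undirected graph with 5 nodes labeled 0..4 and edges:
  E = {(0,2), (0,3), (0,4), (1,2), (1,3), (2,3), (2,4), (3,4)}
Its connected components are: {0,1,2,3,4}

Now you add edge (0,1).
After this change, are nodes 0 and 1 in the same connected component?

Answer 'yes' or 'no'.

Answer: yes

Derivation:
Initial components: {0,1,2,3,4}
Adding edge (0,1): both already in same component {0,1,2,3,4}. No change.
New components: {0,1,2,3,4}
Are 0 and 1 in the same component? yes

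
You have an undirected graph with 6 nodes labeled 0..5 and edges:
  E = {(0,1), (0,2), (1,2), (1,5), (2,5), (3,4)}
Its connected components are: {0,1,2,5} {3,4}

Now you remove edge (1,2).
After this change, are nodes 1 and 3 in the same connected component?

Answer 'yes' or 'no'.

Initial components: {0,1,2,5} {3,4}
Removing edge (1,2): not a bridge — component count unchanged at 2.
New components: {0,1,2,5} {3,4}
Are 1 and 3 in the same component? no

Answer: no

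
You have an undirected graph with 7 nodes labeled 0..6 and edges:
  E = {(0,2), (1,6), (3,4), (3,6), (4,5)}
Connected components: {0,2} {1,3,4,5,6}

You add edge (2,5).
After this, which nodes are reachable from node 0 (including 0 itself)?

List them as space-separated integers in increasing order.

Before: nodes reachable from 0: {0,2}
Adding (2,5): merges 0's component with another. Reachability grows.
After: nodes reachable from 0: {0,1,2,3,4,5,6}

Answer: 0 1 2 3 4 5 6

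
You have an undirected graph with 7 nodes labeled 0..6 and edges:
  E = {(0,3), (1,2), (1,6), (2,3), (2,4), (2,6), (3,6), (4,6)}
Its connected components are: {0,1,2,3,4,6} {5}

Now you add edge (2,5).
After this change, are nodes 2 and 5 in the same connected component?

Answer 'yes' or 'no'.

Initial components: {0,1,2,3,4,6} {5}
Adding edge (2,5): merges {0,1,2,3,4,6} and {5}.
New components: {0,1,2,3,4,5,6}
Are 2 and 5 in the same component? yes

Answer: yes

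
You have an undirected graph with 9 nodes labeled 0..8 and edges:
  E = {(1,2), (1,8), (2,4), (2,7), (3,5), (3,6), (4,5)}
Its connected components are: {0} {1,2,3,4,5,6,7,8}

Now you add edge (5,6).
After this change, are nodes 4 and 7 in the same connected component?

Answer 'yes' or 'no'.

Answer: yes

Derivation:
Initial components: {0} {1,2,3,4,5,6,7,8}
Adding edge (5,6): both already in same component {1,2,3,4,5,6,7,8}. No change.
New components: {0} {1,2,3,4,5,6,7,8}
Are 4 and 7 in the same component? yes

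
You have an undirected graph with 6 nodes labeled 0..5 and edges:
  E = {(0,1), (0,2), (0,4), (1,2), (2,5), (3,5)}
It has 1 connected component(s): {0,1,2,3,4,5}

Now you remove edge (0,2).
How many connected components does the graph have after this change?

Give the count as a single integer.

Answer: 1

Derivation:
Initial component count: 1
Remove (0,2): not a bridge. Count unchanged: 1.
  After removal, components: {0,1,2,3,4,5}
New component count: 1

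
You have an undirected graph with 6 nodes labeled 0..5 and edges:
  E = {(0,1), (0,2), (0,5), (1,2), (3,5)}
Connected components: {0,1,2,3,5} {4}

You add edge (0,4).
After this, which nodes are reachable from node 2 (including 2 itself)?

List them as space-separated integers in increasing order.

Before: nodes reachable from 2: {0,1,2,3,5}
Adding (0,4): merges 2's component with another. Reachability grows.
After: nodes reachable from 2: {0,1,2,3,4,5}

Answer: 0 1 2 3 4 5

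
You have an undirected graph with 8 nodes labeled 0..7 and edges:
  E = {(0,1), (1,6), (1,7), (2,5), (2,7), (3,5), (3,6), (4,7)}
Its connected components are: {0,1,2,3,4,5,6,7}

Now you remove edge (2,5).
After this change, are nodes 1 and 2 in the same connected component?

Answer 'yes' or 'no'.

Answer: yes

Derivation:
Initial components: {0,1,2,3,4,5,6,7}
Removing edge (2,5): not a bridge — component count unchanged at 1.
New components: {0,1,2,3,4,5,6,7}
Are 1 and 2 in the same component? yes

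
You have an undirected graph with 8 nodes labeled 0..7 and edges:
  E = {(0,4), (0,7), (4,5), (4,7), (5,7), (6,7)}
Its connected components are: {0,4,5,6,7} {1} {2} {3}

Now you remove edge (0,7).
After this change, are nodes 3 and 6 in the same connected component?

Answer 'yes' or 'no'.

Answer: no

Derivation:
Initial components: {0,4,5,6,7} {1} {2} {3}
Removing edge (0,7): not a bridge — component count unchanged at 4.
New components: {0,4,5,6,7} {1} {2} {3}
Are 3 and 6 in the same component? no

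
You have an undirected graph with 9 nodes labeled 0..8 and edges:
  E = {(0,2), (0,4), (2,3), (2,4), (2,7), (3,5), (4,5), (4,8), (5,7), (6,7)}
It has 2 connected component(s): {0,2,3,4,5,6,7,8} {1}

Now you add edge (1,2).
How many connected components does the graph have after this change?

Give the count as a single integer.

Answer: 1

Derivation:
Initial component count: 2
Add (1,2): merges two components. Count decreases: 2 -> 1.
New component count: 1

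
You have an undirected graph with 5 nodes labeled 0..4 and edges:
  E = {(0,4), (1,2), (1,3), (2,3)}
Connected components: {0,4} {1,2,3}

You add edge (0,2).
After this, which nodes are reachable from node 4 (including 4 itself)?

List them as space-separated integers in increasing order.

Answer: 0 1 2 3 4

Derivation:
Before: nodes reachable from 4: {0,4}
Adding (0,2): merges 4's component with another. Reachability grows.
After: nodes reachable from 4: {0,1,2,3,4}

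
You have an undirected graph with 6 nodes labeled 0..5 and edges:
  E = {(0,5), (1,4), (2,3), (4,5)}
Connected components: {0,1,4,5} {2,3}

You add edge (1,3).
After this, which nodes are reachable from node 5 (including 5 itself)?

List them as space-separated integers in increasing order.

Before: nodes reachable from 5: {0,1,4,5}
Adding (1,3): merges 5's component with another. Reachability grows.
After: nodes reachable from 5: {0,1,2,3,4,5}

Answer: 0 1 2 3 4 5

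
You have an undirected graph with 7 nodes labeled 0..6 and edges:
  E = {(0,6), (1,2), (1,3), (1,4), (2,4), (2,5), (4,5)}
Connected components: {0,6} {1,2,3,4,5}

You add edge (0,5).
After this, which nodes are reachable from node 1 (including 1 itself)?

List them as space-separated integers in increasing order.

Before: nodes reachable from 1: {1,2,3,4,5}
Adding (0,5): merges 1's component with another. Reachability grows.
After: nodes reachable from 1: {0,1,2,3,4,5,6}

Answer: 0 1 2 3 4 5 6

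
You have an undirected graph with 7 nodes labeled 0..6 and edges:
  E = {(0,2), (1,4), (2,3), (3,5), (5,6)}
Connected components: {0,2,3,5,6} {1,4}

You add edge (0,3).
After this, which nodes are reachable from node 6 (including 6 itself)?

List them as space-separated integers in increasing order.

Before: nodes reachable from 6: {0,2,3,5,6}
Adding (0,3): both endpoints already in same component. Reachability from 6 unchanged.
After: nodes reachable from 6: {0,2,3,5,6}

Answer: 0 2 3 5 6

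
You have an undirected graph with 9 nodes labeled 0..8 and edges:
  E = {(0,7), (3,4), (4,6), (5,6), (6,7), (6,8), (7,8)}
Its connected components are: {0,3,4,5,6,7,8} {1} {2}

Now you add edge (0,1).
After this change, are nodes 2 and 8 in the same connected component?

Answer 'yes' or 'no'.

Initial components: {0,3,4,5,6,7,8} {1} {2}
Adding edge (0,1): merges {0,3,4,5,6,7,8} and {1}.
New components: {0,1,3,4,5,6,7,8} {2}
Are 2 and 8 in the same component? no

Answer: no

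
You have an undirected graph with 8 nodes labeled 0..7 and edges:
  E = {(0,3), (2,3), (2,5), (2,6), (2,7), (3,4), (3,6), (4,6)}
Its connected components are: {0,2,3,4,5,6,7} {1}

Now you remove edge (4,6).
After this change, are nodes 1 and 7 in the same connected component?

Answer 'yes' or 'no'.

Answer: no

Derivation:
Initial components: {0,2,3,4,5,6,7} {1}
Removing edge (4,6): not a bridge — component count unchanged at 2.
New components: {0,2,3,4,5,6,7} {1}
Are 1 and 7 in the same component? no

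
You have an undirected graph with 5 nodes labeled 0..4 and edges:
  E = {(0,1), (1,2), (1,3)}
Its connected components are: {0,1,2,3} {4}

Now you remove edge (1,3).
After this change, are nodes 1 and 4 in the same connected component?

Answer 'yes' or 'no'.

Initial components: {0,1,2,3} {4}
Removing edge (1,3): it was a bridge — component count 2 -> 3.
New components: {0,1,2} {3} {4}
Are 1 and 4 in the same component? no

Answer: no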